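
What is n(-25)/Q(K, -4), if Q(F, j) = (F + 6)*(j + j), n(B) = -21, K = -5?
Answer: 21/8 ≈ 2.6250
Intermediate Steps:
Q(F, j) = 2*j*(6 + F) (Q(F, j) = (6 + F)*(2*j) = 2*j*(6 + F))
n(-25)/Q(K, -4) = -21*(-1/(8*(6 - 5))) = -21/(2*(-4)*1) = -21/(-8) = -21*(-⅛) = 21/8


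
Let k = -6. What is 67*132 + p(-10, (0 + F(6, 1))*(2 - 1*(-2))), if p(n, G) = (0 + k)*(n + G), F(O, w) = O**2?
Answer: 8040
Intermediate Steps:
p(n, G) = -6*G - 6*n (p(n, G) = (0 - 6)*(n + G) = -6*(G + n) = -6*G - 6*n)
67*132 + p(-10, (0 + F(6, 1))*(2 - 1*(-2))) = 67*132 + (-6*(0 + 6**2)*(2 - 1*(-2)) - 6*(-10)) = 8844 + (-6*(0 + 36)*(2 + 2) + 60) = 8844 + (-216*4 + 60) = 8844 + (-6*144 + 60) = 8844 + (-864 + 60) = 8844 - 804 = 8040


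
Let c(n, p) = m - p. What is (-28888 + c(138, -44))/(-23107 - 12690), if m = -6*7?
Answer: 28886/35797 ≈ 0.80694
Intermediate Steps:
m = -42
c(n, p) = -42 - p
(-28888 + c(138, -44))/(-23107 - 12690) = (-28888 + (-42 - 1*(-44)))/(-23107 - 12690) = (-28888 + (-42 + 44))/(-35797) = (-28888 + 2)*(-1/35797) = -28886*(-1/35797) = 28886/35797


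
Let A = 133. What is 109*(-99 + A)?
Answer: 3706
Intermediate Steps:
109*(-99 + A) = 109*(-99 + 133) = 109*34 = 3706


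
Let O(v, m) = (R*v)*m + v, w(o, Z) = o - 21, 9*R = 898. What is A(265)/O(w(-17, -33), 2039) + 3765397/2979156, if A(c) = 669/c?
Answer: 34714093754986607/27465557393824260 ≈ 1.2639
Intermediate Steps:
R = 898/9 (R = (⅑)*898 = 898/9 ≈ 99.778)
w(o, Z) = -21 + o
O(v, m) = v + 898*m*v/9 (O(v, m) = (898*v/9)*m + v = 898*m*v/9 + v = v + 898*m*v/9)
A(265)/O(w(-17, -33), 2039) + 3765397/2979156 = (669/265)/(((-21 - 17)*(9 + 898*2039)/9)) + 3765397/2979156 = (669*(1/265))/(((⅑)*(-38)*(9 + 1831022))) + 3765397*(1/2979156) = 669/(265*(((⅑)*(-38)*1831031))) + 3765397/2979156 = 669/(265*(-69579178/9)) + 3765397/2979156 = (669/265)*(-9/69579178) + 3765397/2979156 = -6021/18438482170 + 3765397/2979156 = 34714093754986607/27465557393824260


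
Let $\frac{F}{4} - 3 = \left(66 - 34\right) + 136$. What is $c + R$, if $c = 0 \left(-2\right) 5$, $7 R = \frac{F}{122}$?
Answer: $\frac{342}{427} \approx 0.80094$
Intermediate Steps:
$F = 684$ ($F = 12 + 4 \left(\left(66 - 34\right) + 136\right) = 12 + 4 \left(32 + 136\right) = 12 + 4 \cdot 168 = 12 + 672 = 684$)
$R = \frac{342}{427}$ ($R = \frac{684 \cdot \frac{1}{122}}{7} = \frac{1}{7} \cdot \frac{342}{61} = \frac{342}{427} \approx 0.80094$)
$c = 0$ ($c = 0 \cdot 5 = 0$)
$c + R = 0 + \frac{342}{427} = \frac{342}{427}$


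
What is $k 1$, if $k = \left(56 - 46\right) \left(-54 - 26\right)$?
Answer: $-800$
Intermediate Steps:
$k = -800$ ($k = 10 \left(-80\right) = -800$)
$k 1 = \left(-800\right) 1 = -800$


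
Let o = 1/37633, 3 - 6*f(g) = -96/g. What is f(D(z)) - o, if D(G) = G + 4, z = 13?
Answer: 1843983/1279522 ≈ 1.4412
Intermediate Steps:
D(G) = 4 + G
f(g) = ½ + 16/g (f(g) = ½ - (-16)/g = ½ + 16/g)
o = 1/37633 ≈ 2.6572e-5
f(D(z)) - o = (32 + (4 + 13))/(2*(4 + 13)) - 1*1/37633 = (½)*(32 + 17)/17 - 1/37633 = (½)*(1/17)*49 - 1/37633 = 49/34 - 1/37633 = 1843983/1279522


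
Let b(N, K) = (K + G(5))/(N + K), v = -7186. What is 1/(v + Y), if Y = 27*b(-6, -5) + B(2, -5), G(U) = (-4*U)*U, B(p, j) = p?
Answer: -11/76189 ≈ -0.00014438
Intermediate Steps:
G(U) = -4*U²
b(N, K) = (-100 + K)/(K + N) (b(N, K) = (K - 4*5²)/(N + K) = (K - 4*25)/(K + N) = (K - 100)/(K + N) = (-100 + K)/(K + N))
Y = 2857/11 (Y = 27*((-100 - 5)/(-5 - 6)) + 2 = 27*(-105/(-11)) + 2 = 27*(-1/11*(-105)) + 2 = 27*(105/11) + 2 = 2835/11 + 2 = 2857/11 ≈ 259.73)
1/(v + Y) = 1/(-7186 + 2857/11) = 1/(-76189/11) = -11/76189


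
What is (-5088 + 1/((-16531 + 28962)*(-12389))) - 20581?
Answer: -3953222598872/154007659 ≈ -25669.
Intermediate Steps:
(-5088 + 1/((-16531 + 28962)*(-12389))) - 20581 = (-5088 - 1/12389/12431) - 20581 = (-5088 + (1/12431)*(-1/12389)) - 20581 = (-5088 - 1/154007659) - 20581 = -783590968993/154007659 - 20581 = -3953222598872/154007659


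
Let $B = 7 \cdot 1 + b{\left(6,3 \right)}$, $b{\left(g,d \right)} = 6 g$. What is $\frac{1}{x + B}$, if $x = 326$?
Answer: $\frac{1}{369} \approx 0.00271$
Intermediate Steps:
$B = 43$ ($B = 7 \cdot 1 + 6 \cdot 6 = 7 + 36 = 43$)
$\frac{1}{x + B} = \frac{1}{326 + 43} = \frac{1}{369}$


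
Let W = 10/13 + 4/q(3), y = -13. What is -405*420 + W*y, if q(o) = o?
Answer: -510382/3 ≈ -1.7013e+5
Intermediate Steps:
W = 82/39 (W = 10/13 + 4/3 = 82/39 ≈ 2.1026)
-405*420 + W*y = -405*420 + (82/39)*(-13) = -170100 - 82/3 = -510382/3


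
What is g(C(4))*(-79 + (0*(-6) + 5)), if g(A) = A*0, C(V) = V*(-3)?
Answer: 0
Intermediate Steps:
C(V) = -3*V
g(A) = 0
g(C(4))*(-79 + (0*(-6) + 5)) = 0*(-79 + (0*(-6) + 5)) = 0*(-79 + (0 + 5)) = 0*(-79 + 5) = 0*(-74) = 0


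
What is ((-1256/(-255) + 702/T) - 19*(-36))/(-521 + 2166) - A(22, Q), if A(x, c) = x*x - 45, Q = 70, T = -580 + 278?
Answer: -27780140704/63340725 ≈ -438.58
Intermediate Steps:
T = -302
A(x, c) = -45 + x² (A(x, c) = x² - 45 = -45 + x²)
((-1256/(-255) + 702/T) - 19*(-36))/(-521 + 2166) - A(22, Q) = ((-1256/(-255) + 702/(-302)) - 19*(-36))/(-521 + 2166) - (-45 + 22²) = ((-1256*(-1/255) + 702*(-1/302)) + 684)/1645 - (-45 + 484) = ((1256/255 - 351/151) + 684)*(1/1645) - 1*439 = (100151/38505 + 684)*(1/1645) - 439 = (26437571/38505)*(1/1645) - 439 = 26437571/63340725 - 439 = -27780140704/63340725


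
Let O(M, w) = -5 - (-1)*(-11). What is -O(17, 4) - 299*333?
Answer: -99551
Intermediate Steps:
O(M, w) = -16 (O(M, w) = -5 - 1*11 = -5 - 11 = -16)
-O(17, 4) - 299*333 = -1*(-16) - 299*333 = 16 - 99567 = -99551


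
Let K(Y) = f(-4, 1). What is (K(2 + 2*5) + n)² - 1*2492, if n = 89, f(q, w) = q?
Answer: 4733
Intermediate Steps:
K(Y) = -4
(K(2 + 2*5) + n)² - 1*2492 = (-4 + 89)² - 1*2492 = 85² - 2492 = 7225 - 2492 = 4733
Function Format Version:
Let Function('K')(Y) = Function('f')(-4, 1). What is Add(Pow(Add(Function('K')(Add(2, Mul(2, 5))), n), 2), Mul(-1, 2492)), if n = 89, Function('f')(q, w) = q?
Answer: 4733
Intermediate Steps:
Function('K')(Y) = -4
Add(Pow(Add(Function('K')(Add(2, Mul(2, 5))), n), 2), Mul(-1, 2492)) = Add(Pow(Add(-4, 89), 2), Mul(-1, 2492)) = Add(Pow(85, 2), -2492) = Add(7225, -2492) = 4733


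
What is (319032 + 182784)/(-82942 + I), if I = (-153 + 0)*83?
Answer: -71688/13663 ≈ -5.2469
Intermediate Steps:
I = -12699 (I = -153*83 = -12699)
(319032 + 182784)/(-82942 + I) = (319032 + 182784)/(-82942 - 12699) = 501816/(-95641) = 501816*(-1/95641) = -71688/13663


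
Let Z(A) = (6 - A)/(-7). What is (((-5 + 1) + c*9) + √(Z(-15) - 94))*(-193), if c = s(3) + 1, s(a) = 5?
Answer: -9650 - 193*I*√97 ≈ -9650.0 - 1900.8*I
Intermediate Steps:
c = 6 (c = 5 + 1 = 6)
Z(A) = -6/7 + A/7 (Z(A) = (6 - A)*(-⅐) = -6/7 + A/7)
(((-5 + 1) + c*9) + √(Z(-15) - 94))*(-193) = (((-5 + 1) + 6*9) + √((-6/7 + (⅐)*(-15)) - 94))*(-193) = ((-4 + 54) + √((-6/7 - 15/7) - 94))*(-193) = (50 + √(-3 - 94))*(-193) = (50 + √(-97))*(-193) = (50 + I*√97)*(-193) = -9650 - 193*I*√97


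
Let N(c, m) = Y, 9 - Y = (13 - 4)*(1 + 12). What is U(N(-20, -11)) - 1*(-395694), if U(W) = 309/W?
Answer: 14244881/36 ≈ 3.9569e+5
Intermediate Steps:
Y = -108 (Y = 9 - (13 - 4)*(1 + 12) = 9 - 9*13 = 9 - 1*117 = 9 - 117 = -108)
N(c, m) = -108
U(N(-20, -11)) - 1*(-395694) = 309/(-108) - 1*(-395694) = 309*(-1/108) + 395694 = -103/36 + 395694 = 14244881/36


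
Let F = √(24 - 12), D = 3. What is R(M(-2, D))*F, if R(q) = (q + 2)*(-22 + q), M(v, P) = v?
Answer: 0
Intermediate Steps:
F = 2*√3 (F = √12 = 2*√3 ≈ 3.4641)
R(q) = (-22 + q)*(2 + q) (R(q) = (2 + q)*(-22 + q) = (-22 + q)*(2 + q))
R(M(-2, D))*F = (-44 + (-2)² - 20*(-2))*(2*√3) = (-44 + 4 + 40)*(2*√3) = 0*(2*√3) = 0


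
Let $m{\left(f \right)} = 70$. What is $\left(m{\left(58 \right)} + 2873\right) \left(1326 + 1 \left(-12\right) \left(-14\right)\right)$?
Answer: $4396842$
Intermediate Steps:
$\left(m{\left(58 \right)} + 2873\right) \left(1326 + 1 \left(-12\right) \left(-14\right)\right) = \left(70 + 2873\right) \left(1326 + 1 \left(-12\right) \left(-14\right)\right) = 2943 \left(1326 - -168\right) = 2943 \left(1326 + 168\right) = 2943 \cdot 1494 = 4396842$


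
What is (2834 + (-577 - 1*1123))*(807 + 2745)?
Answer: 4027968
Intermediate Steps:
(2834 + (-577 - 1*1123))*(807 + 2745) = (2834 + (-577 - 1123))*3552 = (2834 - 1700)*3552 = 1134*3552 = 4027968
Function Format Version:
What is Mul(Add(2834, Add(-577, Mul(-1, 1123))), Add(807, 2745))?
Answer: 4027968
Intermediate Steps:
Mul(Add(2834, Add(-577, Mul(-1, 1123))), Add(807, 2745)) = Mul(Add(2834, Add(-577, -1123)), 3552) = Mul(Add(2834, -1700), 3552) = Mul(1134, 3552) = 4027968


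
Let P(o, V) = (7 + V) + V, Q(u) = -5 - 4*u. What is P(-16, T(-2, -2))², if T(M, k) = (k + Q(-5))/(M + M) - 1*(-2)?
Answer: 81/4 ≈ 20.250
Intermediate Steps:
T(M, k) = 2 + (15 + k)/(2*M) (T(M, k) = (k + (-5 - 4*(-5)))/(M + M) - 1*(-2) = (k + (-5 + 20))/((2*M)) + 2 = (k + 15)*(1/(2*M)) + 2 = (15 + k)*(1/(2*M)) + 2 = (15 + k)/(2*M) + 2 = 2 + (15 + k)/(2*M))
P(o, V) = 7 + 2*V
P(-16, T(-2, -2))² = (7 + 2*((½)*(15 - 2 + 4*(-2))/(-2)))² = (7 + 2*((½)*(-½)*(15 - 2 - 8)))² = (7 + 2*((½)*(-½)*5))² = (7 + 2*(-5/4))² = (7 - 5/2)² = (9/2)² = 81/4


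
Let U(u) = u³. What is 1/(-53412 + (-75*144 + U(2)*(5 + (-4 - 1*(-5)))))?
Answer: -1/64164 ≈ -1.5585e-5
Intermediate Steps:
1/(-53412 + (-75*144 + U(2)*(5 + (-4 - 1*(-5))))) = 1/(-53412 + (-75*144 + 2³*(5 + (-4 - 1*(-5))))) = 1/(-53412 + (-10800 + 8*(5 + (-4 + 5)))) = 1/(-53412 + (-10800 + 8*(5 + 1))) = 1/(-53412 + (-10800 + 8*6)) = 1/(-53412 + (-10800 + 48)) = 1/(-53412 - 10752) = 1/(-64164) = -1/64164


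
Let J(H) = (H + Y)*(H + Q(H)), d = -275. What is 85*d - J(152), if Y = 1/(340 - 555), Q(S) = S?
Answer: -14960041/215 ≈ -69582.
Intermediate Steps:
Y = -1/215 (Y = 1/(-215) = -1/215 ≈ -0.0046512)
J(H) = 2*H*(-1/215 + H) (J(H) = (H - 1/215)*(H + H) = (-1/215 + H)*(2*H) = 2*H*(-1/215 + H))
85*d - J(152) = 85*(-275) - 2*152*(-1 + 215*152)/215 = -23375 - 2*152*(-1 + 32680)/215 = -23375 - 2*152*32679/215 = -23375 - 1*9934416/215 = -23375 - 9934416/215 = -14960041/215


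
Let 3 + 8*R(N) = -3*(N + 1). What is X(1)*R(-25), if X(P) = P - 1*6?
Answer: -345/8 ≈ -43.125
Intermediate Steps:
R(N) = -3/4 - 3*N/8 (R(N) = -3/8 + (-3*(N + 1))/8 = -3/8 + (-3*(1 + N))/8 = -3/8 + (-3 - 3*N)/8 = -3/8 + (-3/8 - 3*N/8) = -3/4 - 3*N/8)
X(P) = -6 + P (X(P) = P - 6 = -6 + P)
X(1)*R(-25) = (-6 + 1)*(-3/4 - 3/8*(-25)) = -5*(-3/4 + 75/8) = -5*69/8 = -345/8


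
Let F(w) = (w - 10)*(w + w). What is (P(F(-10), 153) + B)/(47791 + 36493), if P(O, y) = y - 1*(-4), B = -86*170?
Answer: -14463/84284 ≈ -0.17160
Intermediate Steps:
F(w) = 2*w*(-10 + w) (F(w) = (-10 + w)*(2*w) = 2*w*(-10 + w))
B = -14620
P(O, y) = 4 + y (P(O, y) = y + 4 = 4 + y)
(P(F(-10), 153) + B)/(47791 + 36493) = ((4 + 153) - 14620)/(47791 + 36493) = (157 - 14620)/84284 = -14463*1/84284 = -14463/84284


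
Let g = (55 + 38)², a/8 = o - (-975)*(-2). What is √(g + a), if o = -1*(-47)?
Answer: 5*I*√263 ≈ 81.086*I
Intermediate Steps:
o = 47
a = -15224 (a = 8*(47 - (-975)*(-2)) = 8*(47 - 75*26) = 8*(47 - 1950) = 8*(-1903) = -15224)
g = 8649 (g = 93² = 8649)
√(g + a) = √(8649 - 15224) = √(-6575) = 5*I*√263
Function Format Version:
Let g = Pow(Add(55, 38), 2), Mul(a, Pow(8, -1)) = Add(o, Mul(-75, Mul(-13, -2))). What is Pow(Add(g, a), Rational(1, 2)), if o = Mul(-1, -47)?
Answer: Mul(5, I, Pow(263, Rational(1, 2))) ≈ Mul(81.086, I)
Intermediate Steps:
o = 47
a = -15224 (a = Mul(8, Add(47, Mul(-75, Mul(-13, -2)))) = Mul(8, Add(47, Mul(-75, 26))) = Mul(8, Add(47, -1950)) = Mul(8, -1903) = -15224)
g = 8649 (g = Pow(93, 2) = 8649)
Pow(Add(g, a), Rational(1, 2)) = Pow(Add(8649, -15224), Rational(1, 2)) = Pow(-6575, Rational(1, 2)) = Mul(5, I, Pow(263, Rational(1, 2)))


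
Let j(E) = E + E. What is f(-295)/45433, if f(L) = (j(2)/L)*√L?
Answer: -4*I*√295/13402735 ≈ -5.126e-6*I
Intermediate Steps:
j(E) = 2*E
f(L) = 4/√L (f(L) = ((2*2)/L)*√L = (4/L)*√L = 4/√L)
f(-295)/45433 = (4/√(-295))/45433 = (4*(-I*√295/295))*(1/45433) = -4*I*√295/295*(1/45433) = -4*I*√295/13402735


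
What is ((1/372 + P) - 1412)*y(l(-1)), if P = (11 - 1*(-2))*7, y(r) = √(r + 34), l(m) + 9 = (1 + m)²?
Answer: -2457055/372 ≈ -6605.0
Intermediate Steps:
l(m) = -9 + (1 + m)²
y(r) = √(34 + r)
P = 91 (P = (11 + 2)*7 = 13*7 = 91)
((1/372 + P) - 1412)*y(l(-1)) = ((1/372 + 91) - 1412)*√(34 + (-9 + (1 - 1)²)) = ((1/372 + 91) - 1412)*√(34 + (-9 + 0²)) = (33853/372 - 1412)*√(34 + (-9 + 0)) = -491411*√(34 - 9)/372 = -491411*√25/372 = -491411/372*5 = -2457055/372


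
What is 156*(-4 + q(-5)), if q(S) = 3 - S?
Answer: 624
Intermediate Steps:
156*(-4 + q(-5)) = 156*(-4 + (3 - 1*(-5))) = 156*(-4 + (3 + 5)) = 156*(-4 + 8) = 156*4 = 624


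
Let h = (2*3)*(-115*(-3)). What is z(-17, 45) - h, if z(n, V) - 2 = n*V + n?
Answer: -2850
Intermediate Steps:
z(n, V) = 2 + n + V*n (z(n, V) = 2 + (n*V + n) = 2 + (V*n + n) = 2 + (n + V*n) = 2 + n + V*n)
h = 2070 (h = 6*345 = 2070)
z(-17, 45) - h = (2 - 17 + 45*(-17)) - 1*2070 = (2 - 17 - 765) - 2070 = -780 - 2070 = -2850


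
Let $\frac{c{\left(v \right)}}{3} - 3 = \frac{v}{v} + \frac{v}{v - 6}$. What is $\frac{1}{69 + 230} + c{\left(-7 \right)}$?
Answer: $\frac{4072}{299} \approx 13.619$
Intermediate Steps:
$c{\left(v \right)} = 12 + \frac{3 v}{-6 + v}$ ($c{\left(v \right)} = 9 + 3 \left(\frac{v}{v} + \frac{v}{v - 6}\right) = 9 + 3 \left(1 + \frac{v}{-6 + v}\right) = 9 + \left(3 + \frac{3 v}{-6 + v}\right) = 12 + \frac{3 v}{-6 + v}$)
$\frac{1}{69 + 230} + c{\left(-7 \right)} = \frac{1}{69 + 230} + \frac{3 \left(-24 + 5 \left(-7\right)\right)}{-6 - 7} = \frac{1}{299} + \frac{3 \left(-24 - 35\right)}{-13} = \frac{1}{299} + 3 \left(- \frac{1}{13}\right) \left(-59\right) = \frac{1}{299} + \frac{177}{13} = \frac{4072}{299}$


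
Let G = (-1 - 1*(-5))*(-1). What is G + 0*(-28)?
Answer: -4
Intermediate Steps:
G = -4 (G = (-1 + 5)*(-1) = 4*(-1) = -4)
G + 0*(-28) = -4 + 0*(-28) = -4 + 0 = -4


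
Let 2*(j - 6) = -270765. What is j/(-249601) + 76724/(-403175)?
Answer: 70860066527/201265766350 ≈ 0.35207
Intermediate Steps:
j = -270753/2 (j = 6 + (½)*(-270765) = 6 - 270765/2 = -270753/2 ≈ -1.3538e+5)
j/(-249601) + 76724/(-403175) = -270753/2/(-249601) + 76724/(-403175) = -270753/2*(-1/249601) + 76724*(-1/403175) = 270753/499202 - 76724/403175 = 70860066527/201265766350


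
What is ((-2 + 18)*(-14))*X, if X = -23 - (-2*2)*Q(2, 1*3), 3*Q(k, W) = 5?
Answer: 10976/3 ≈ 3658.7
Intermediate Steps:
Q(k, W) = 5/3 (Q(k, W) = (⅓)*5 = 5/3)
X = -49/3 (X = -23 - (-2*2)*5/3 = -23 - (-4)*5/3 = -23 - 1*(-20/3) = -23 + 20/3 = -49/3 ≈ -16.333)
((-2 + 18)*(-14))*X = ((-2 + 18)*(-14))*(-49/3) = (16*(-14))*(-49/3) = -224*(-49/3) = 10976/3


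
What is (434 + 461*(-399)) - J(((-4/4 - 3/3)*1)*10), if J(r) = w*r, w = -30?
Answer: -184105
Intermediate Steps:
J(r) = -30*r
(434 + 461*(-399)) - J(((-4/4 - 3/3)*1)*10) = (434 + 461*(-399)) - (-30)*((-4/4 - 3/3)*1)*10 = (434 - 183939) - (-30)*((-4*¼ - 3*⅓)*1)*10 = -183505 - (-30)*((-1 - 1)*1)*10 = -183505 - (-30)*-2*1*10 = -183505 - (-30)*(-2*10) = -183505 - (-30)*(-20) = -183505 - 1*600 = -183505 - 600 = -184105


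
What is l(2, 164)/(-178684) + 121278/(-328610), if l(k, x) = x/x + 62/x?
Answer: -52265090041/141612430520 ≈ -0.36907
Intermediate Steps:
l(k, x) = 1 + 62/x
l(2, 164)/(-178684) + 121278/(-328610) = ((62 + 164)/164)/(-178684) + 121278/(-328610) = ((1/164)*226)*(-1/178684) + 121278*(-1/328610) = (113/82)*(-1/178684) - 3567/9665 = -113/14652088 - 3567/9665 = -52265090041/141612430520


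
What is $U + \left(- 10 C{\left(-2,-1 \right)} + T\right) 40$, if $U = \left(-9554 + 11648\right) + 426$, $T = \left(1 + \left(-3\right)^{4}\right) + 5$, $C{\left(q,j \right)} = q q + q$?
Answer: $5200$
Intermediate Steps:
$C{\left(q,j \right)} = q + q^{2}$ ($C{\left(q,j \right)} = q^{2} + q = q + q^{2}$)
$T = 87$ ($T = \left(1 + 81\right) + 5 = 82 + 5 = 87$)
$U = 2520$ ($U = 2094 + 426 = 2520$)
$U + \left(- 10 C{\left(-2,-1 \right)} + T\right) 40 = 2520 + \left(- 10 \left(- 2 \left(1 - 2\right)\right) + 87\right) 40 = 2520 + \left(- 10 \left(\left(-2\right) \left(-1\right)\right) + 87\right) 40 = 2520 + \left(\left(-10\right) 2 + 87\right) 40 = 2520 + \left(-20 + 87\right) 40 = 2520 + 67 \cdot 40 = 2520 + 2680 = 5200$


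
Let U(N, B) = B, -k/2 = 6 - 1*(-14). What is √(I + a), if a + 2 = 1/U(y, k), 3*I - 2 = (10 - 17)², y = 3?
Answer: √5990/20 ≈ 3.8698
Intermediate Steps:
k = -40 (k = -2*(6 - 1*(-14)) = -2*(6 + 14) = -2*20 = -40)
I = 17 (I = ⅔ + (10 - 17)²/3 = ⅔ + (⅓)*(-7)² = ⅔ + (⅓)*49 = ⅔ + 49/3 = 17)
a = -81/40 (a = -2 + 1/(-40) = -2 - 1/40 = -81/40 ≈ -2.0250)
√(I + a) = √(17 - 81/40) = √(599/40) = √5990/20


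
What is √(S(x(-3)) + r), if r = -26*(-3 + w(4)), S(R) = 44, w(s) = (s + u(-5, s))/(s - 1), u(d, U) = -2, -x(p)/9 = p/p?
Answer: √942/3 ≈ 10.231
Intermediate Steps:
x(p) = -9 (x(p) = -9*p/p = -9*1 = -9)
w(s) = (-2 + s)/(-1 + s) (w(s) = (s - 2)/(s - 1) = (-2 + s)/(-1 + s))
r = 182/3 (r = -26*(-3 + (-2 + 4)/(-1 + 4)) = -26*(-3 + 2/3) = -26*(-3 + (⅓)*2) = -26*(-3 + ⅔) = -26*(-7/3) = 182/3 ≈ 60.667)
√(S(x(-3)) + r) = √(44 + 182/3) = √(314/3) = √942/3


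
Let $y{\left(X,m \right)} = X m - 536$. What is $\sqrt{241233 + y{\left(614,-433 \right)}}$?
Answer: $i \sqrt{25165} \approx 158.63 i$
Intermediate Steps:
$y{\left(X,m \right)} = -536 + X m$
$\sqrt{241233 + y{\left(614,-433 \right)}} = \sqrt{241233 + \left(-536 + 614 \left(-433\right)\right)} = \sqrt{241233 - 266398} = \sqrt{-25165} = i \sqrt{25165}$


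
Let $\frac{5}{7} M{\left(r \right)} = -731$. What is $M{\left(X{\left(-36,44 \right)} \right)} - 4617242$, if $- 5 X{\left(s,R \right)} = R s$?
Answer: $- \frac{23091327}{5} \approx -4.6183 \cdot 10^{6}$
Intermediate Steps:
$X{\left(s,R \right)} = - \frac{R s}{5}$
$M{\left(r \right)} = - \frac{5117}{5}$ ($M{\left(r \right)} = \frac{7}{5} \left(-731\right) = - \frac{5117}{5}$)
$M{\left(X{\left(-36,44 \right)} \right)} - 4617242 = - \frac{5117}{5} - 4617242 = - \frac{23091327}{5}$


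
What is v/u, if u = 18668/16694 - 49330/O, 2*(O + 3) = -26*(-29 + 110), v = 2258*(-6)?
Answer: -59708962368/210807107 ≈ -283.24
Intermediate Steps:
v = -13548
O = -1056 (O = -3 + (-26*(-29 + 110))/2 = -3 + (-26*81)/2 = -3 + (1/2)*(-2106) = -3 - 1053 = -1056)
u = 210807107/4407216 (u = 18668/16694 - 49330/(-1056) = 18668*(1/16694) - 49330*(-1/1056) = 9334/8347 + 24665/528 = 210807107/4407216 ≈ 47.832)
v/u = -13548/210807107/4407216 = -13548*4407216/210807107 = -59708962368/210807107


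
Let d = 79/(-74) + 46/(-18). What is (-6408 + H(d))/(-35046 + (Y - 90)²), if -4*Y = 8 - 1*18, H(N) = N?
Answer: 8540282/36483147 ≈ 0.23409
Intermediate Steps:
d = -2413/666 (d = 79*(-1/74) + 46*(-1/18) = -79/74 - 23/9 = -2413/666 ≈ -3.6231)
Y = 5/2 (Y = -(8 - 1*18)/4 = -(8 - 18)/4 = -¼*(-10) = 5/2 ≈ 2.5000)
(-6408 + H(d))/(-35046 + (Y - 90)²) = (-6408 - 2413/666)/(-35046 + (5/2 - 90)²) = -4270141/(666*(-35046 + (-175/2)²)) = -4270141/(666*(-35046 + 30625/4)) = -4270141/(666*(-109559/4)) = -4270141/666*(-4/109559) = 8540282/36483147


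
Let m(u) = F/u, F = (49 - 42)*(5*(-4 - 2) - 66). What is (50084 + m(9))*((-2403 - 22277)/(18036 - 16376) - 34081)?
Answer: -141524262932/83 ≈ -1.7051e+9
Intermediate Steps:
F = -672 (F = 7*(5*(-6) - 66) = 7*(-30 - 66) = 7*(-96) = -672)
m(u) = -672/u
(50084 + m(9))*((-2403 - 22277)/(18036 - 16376) - 34081) = (50084 - 672/9)*((-2403 - 22277)/(18036 - 16376) - 34081) = (50084 - 672*⅑)*(-24680/1660 - 34081) = (50084 - 224/3)*(-24680*1/1660 - 34081) = 150028*(-1234/83 - 34081)/3 = (150028/3)*(-2829957/83) = -141524262932/83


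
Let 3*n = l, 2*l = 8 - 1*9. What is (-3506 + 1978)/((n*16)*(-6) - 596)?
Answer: 382/145 ≈ 2.6345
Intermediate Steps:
l = -½ (l = (8 - 1*9)/2 = (8 - 9)/2 = (½)*(-1) = -½ ≈ -0.50000)
n = -⅙ (n = (⅓)*(-½) = -⅙ ≈ -0.16667)
(-3506 + 1978)/((n*16)*(-6) - 596) = (-3506 + 1978)/(-⅙*16*(-6) - 596) = -1528/(-8/3*(-6) - 596) = -1528/(16 - 596) = -1528/(-580) = -1528*(-1/580) = 382/145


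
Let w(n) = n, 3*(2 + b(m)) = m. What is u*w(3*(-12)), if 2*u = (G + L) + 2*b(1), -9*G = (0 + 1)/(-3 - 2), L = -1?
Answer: 388/5 ≈ 77.600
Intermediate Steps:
b(m) = -2 + m/3
G = 1/45 (G = -(0 + 1)/(9*(-3 - 2)) = -1/(9*(-5)) = -(-1)/(9*5) = -⅑*(-⅕) = 1/45 ≈ 0.022222)
u = -97/45 (u = ((1/45 - 1) + 2*(-2 + (⅓)*1))/2 = (-44/45 + 2*(-2 + ⅓))/2 = (-44/45 + 2*(-5/3))/2 = (-44/45 - 10/3)/2 = (½)*(-194/45) = -97/45 ≈ -2.1556)
u*w(3*(-12)) = -97*(-12)/15 = -97/45*(-36) = 388/5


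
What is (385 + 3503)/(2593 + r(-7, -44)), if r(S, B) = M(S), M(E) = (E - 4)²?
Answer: 1944/1357 ≈ 1.4326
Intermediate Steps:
M(E) = (-4 + E)²
r(S, B) = (-4 + S)²
(385 + 3503)/(2593 + r(-7, -44)) = (385 + 3503)/(2593 + (-4 - 7)²) = 3888/(2593 + (-11)²) = 3888/(2593 + 121) = 3888/2714 = 3888*(1/2714) = 1944/1357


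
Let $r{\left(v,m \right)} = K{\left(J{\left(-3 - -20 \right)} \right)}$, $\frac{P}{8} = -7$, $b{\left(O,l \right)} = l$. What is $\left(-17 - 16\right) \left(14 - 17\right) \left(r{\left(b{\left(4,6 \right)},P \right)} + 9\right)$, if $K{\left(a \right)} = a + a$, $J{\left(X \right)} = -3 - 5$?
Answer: $-693$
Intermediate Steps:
$P = -56$ ($P = 8 \left(-7\right) = -56$)
$J{\left(X \right)} = -8$ ($J{\left(X \right)} = -3 - 5 = -8$)
$K{\left(a \right)} = 2 a$
$r{\left(v,m \right)} = -16$ ($r{\left(v,m \right)} = 2 \left(-8\right) = -16$)
$\left(-17 - 16\right) \left(14 - 17\right) \left(r{\left(b{\left(4,6 \right)},P \right)} + 9\right) = \left(-17 - 16\right) \left(14 - 17\right) \left(-16 + 9\right) = \left(-33\right) \left(-3\right) \left(-7\right) = 99 \left(-7\right) = -693$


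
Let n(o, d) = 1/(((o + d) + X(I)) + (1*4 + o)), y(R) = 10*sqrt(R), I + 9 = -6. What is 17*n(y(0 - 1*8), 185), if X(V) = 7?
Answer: 49/612 - 5*I*sqrt(2)/306 ≈ 0.080065 - 0.023108*I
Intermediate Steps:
I = -15 (I = -9 - 6 = -15)
n(o, d) = 1/(11 + d + 2*o) (n(o, d) = 1/(((o + d) + 7) + (1*4 + o)) = 1/(((d + o) + 7) + (4 + o)) = 1/((7 + d + o) + (4 + o)) = 1/(11 + d + 2*o))
17*n(y(0 - 1*8), 185) = 17/(11 + 185 + 2*(10*sqrt(0 - 1*8))) = 17/(11 + 185 + 2*(10*sqrt(0 - 8))) = 17/(11 + 185 + 2*(10*sqrt(-8))) = 17/(11 + 185 + 2*(10*(2*I*sqrt(2)))) = 17/(11 + 185 + 2*(20*I*sqrt(2))) = 17/(11 + 185 + 40*I*sqrt(2)) = 17/(196 + 40*I*sqrt(2))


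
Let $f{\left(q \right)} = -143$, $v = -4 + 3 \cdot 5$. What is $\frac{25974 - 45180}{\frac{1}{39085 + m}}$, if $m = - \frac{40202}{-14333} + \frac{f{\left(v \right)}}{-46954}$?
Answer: $- \frac{22964936847964281}{30590531} \approx -7.5072 \cdot 10^{8}$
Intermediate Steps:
$v = 11$ ($v = -4 + 15 = 11$)
$m = \frac{1889694327}{672991682}$ ($m = - \frac{40202}{-14333} - \frac{143}{-46954} = \left(-40202\right) \left(- \frac{1}{14333}\right) - - \frac{143}{46954} = \frac{40202}{14333} + \frac{143}{46954} = \frac{1889694327}{672991682} \approx 2.8079$)
$\frac{25974 - 45180}{\frac{1}{39085 + m}} = \frac{25974 - 45180}{\frac{1}{39085 + \frac{1889694327}{672991682}}} = - \frac{19206}{\frac{1}{\frac{26305769585297}{672991682}}} = - \frac{19206}{\frac{672991682}{26305769585297}} = \left(-19206\right) \frac{26305769585297}{672991682} = - \frac{22964936847964281}{30590531}$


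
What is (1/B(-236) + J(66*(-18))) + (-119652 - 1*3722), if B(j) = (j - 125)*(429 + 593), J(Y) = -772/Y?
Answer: -13518730335967/109575774 ≈ -1.2337e+5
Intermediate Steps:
B(j) = -127750 + 1022*j (B(j) = (-125 + j)*1022 = -127750 + 1022*j)
(1/B(-236) + J(66*(-18))) + (-119652 - 1*3722) = (1/(-127750 + 1022*(-236)) - 772/(66*(-18))) + (-119652 - 1*3722) = (1/(-127750 - 241192) - 772/(-1188)) + (-119652 - 3722) = (1/(-368942) - 772*(-1/1188)) - 123374 = (-1/368942 + 193/297) - 123374 = 71205509/109575774 - 123374 = -13518730335967/109575774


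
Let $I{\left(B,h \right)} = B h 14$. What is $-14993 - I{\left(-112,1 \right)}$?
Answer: $-13425$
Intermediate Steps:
$I{\left(B,h \right)} = 14 B h$
$-14993 - I{\left(-112,1 \right)} = -14993 - 14 \left(-112\right) 1 = -14993 - -1568 = -14993 + 1568 = -13425$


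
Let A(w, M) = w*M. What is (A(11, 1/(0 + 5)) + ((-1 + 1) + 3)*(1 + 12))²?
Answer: 42436/25 ≈ 1697.4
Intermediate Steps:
A(w, M) = M*w
(A(11, 1/(0 + 5)) + ((-1 + 1) + 3)*(1 + 12))² = (11/(0 + 5) + ((-1 + 1) + 3)*(1 + 12))² = (11/5 + (0 + 3)*13)² = ((⅕)*11 + 3*13)² = (11/5 + 39)² = (206/5)² = 42436/25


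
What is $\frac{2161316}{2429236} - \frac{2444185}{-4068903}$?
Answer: $\frac{3682921837252}{2471081412027} \approx 1.4904$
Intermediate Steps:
$\frac{2161316}{2429236} - \frac{2444185}{-4068903} = 2161316 \cdot \frac{1}{2429236} - - \frac{2444185}{4068903} = \frac{540329}{607309} + \frac{2444185}{4068903} = \frac{3682921837252}{2471081412027}$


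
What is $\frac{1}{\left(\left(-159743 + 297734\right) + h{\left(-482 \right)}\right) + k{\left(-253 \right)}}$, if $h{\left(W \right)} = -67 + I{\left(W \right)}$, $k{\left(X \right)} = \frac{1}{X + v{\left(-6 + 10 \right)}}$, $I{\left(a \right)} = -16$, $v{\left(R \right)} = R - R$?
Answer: $\frac{253}{34890723} \approx 7.2512 \cdot 10^{-6}$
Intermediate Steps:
$v{\left(R \right)} = 0$
$k{\left(X \right)} = \frac{1}{X}$ ($k{\left(X \right)} = \frac{1}{X + 0} = \frac{1}{X}$)
$h{\left(W \right)} = -83$ ($h{\left(W \right)} = -67 - 16 = -83$)
$\frac{1}{\left(\left(-159743 + 297734\right) + h{\left(-482 \right)}\right) + k{\left(-253 \right)}} = \frac{1}{\left(\left(-159743 + 297734\right) - 83\right) + \frac{1}{-253}} = \frac{1}{\left(137991 - 83\right) - \frac{1}{253}} = \frac{1}{137908 - \frac{1}{253}} = \frac{1}{\frac{34890723}{253}} = \frac{253}{34890723}$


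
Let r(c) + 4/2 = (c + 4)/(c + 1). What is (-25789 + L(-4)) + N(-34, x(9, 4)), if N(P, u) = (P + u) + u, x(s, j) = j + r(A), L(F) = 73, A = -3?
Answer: -25747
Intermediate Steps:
r(c) = -2 + (4 + c)/(1 + c) (r(c) = -2 + (c + 4)/(c + 1) = -2 + (4 + c)/(1 + c))
x(s, j) = -5/2 + j (x(s, j) = j + (2 - 1*(-3))/(1 - 3) = j + (2 + 3)/(-2) = j - ½*5 = j - 5/2 = -5/2 + j)
N(P, u) = P + 2*u
(-25789 + L(-4)) + N(-34, x(9, 4)) = (-25789 + 73) + (-34 + 2*(-5/2 + 4)) = -25716 + (-34 + 2*(3/2)) = -25716 + (-34 + 3) = -25716 - 31 = -25747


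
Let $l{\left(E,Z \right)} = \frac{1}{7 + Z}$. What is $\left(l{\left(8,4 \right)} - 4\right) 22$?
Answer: $-86$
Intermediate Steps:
$\left(l{\left(8,4 \right)} - 4\right) 22 = \left(\frac{1}{7 + 4} - 4\right) 22 = \left(\frac{1}{11} - 4\right) 22 = \left(- \frac{43}{11}\right) 22 = -86$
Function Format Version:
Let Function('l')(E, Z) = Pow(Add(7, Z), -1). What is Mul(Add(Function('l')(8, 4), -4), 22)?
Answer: -86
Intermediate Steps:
Mul(Add(Function('l')(8, 4), -4), 22) = Mul(Add(Pow(Add(7, 4), -1), -4), 22) = Mul(Add(Pow(11, -1), -4), 22) = Mul(Add(Rational(1, 11), -4), 22) = Mul(Rational(-43, 11), 22) = -86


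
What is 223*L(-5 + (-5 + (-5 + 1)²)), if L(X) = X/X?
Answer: 223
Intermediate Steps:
L(X) = 1
223*L(-5 + (-5 + (-5 + 1)²)) = 223*1 = 223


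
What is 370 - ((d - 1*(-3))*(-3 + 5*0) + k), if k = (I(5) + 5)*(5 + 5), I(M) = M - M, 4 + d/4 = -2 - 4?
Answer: 209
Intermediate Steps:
d = -40 (d = -16 + 4*(-2 - 4) = -16 + 4*(-6) = -16 - 24 = -40)
I(M) = 0
k = 50 (k = (0 + 5)*(5 + 5) = 5*10 = 50)
370 - ((d - 1*(-3))*(-3 + 5*0) + k) = 370 - ((-40 - 1*(-3))*(-3 + 5*0) + 50) = 370 - ((-40 + 3)*(-3 + 0) + 50) = 370 - (-37*(-3) + 50) = 370 - (111 + 50) = 370 - 1*161 = 370 - 161 = 209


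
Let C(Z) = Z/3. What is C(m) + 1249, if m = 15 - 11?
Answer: 3751/3 ≈ 1250.3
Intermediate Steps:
m = 4
C(Z) = Z/3 (C(Z) = Z*(1/3) = Z/3)
C(m) + 1249 = (1/3)*4 + 1249 = 4/3 + 1249 = 3751/3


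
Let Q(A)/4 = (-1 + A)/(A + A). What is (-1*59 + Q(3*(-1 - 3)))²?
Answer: 116281/36 ≈ 3230.0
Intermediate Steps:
Q(A) = 2*(-1 + A)/A (Q(A) = 4*((-1 + A)/(A + A)) = 4*((-1 + A)/((2*A))) = 4*((-1 + A)*(1/(2*A))) = 4*((-1 + A)/(2*A)) = 2*(-1 + A)/A)
(-1*59 + Q(3*(-1 - 3)))² = (-1*59 + (2 - 2*1/(3*(-1 - 3))))² = (-59 + (2 - 2/(3*(-4))))² = (-59 + (2 - 2/(-12)))² = (-59 + (2 - 2*(-1/12)))² = (-59 + (2 + ⅙))² = (-59 + 13/6)² = (-341/6)² = 116281/36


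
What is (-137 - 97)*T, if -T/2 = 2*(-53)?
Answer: -49608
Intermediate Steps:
T = 212 (T = -4*(-53) = -2*(-106) = 212)
(-137 - 97)*T = (-137 - 97)*212 = -234*212 = -49608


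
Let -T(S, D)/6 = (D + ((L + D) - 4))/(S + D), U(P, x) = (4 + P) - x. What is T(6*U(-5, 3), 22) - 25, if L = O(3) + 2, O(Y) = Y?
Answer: 110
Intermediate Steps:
L = 5 (L = 3 + 2 = 5)
U(P, x) = 4 + P - x
T(S, D) = -6*(1 + 2*D)/(D + S) (T(S, D) = -6*(D + ((5 + D) - 4))/(S + D) = -6*(D + (1 + D))/(D + S) = -6*(1 + 2*D)/(D + S))
T(6*U(-5, 3), 22) - 25 = 6*(-1 - 2*22)/(22 + 6*(4 - 5 - 1*3)) - 25 = 6*(-1 - 44)/(22 + 6*(4 - 5 - 3)) - 25 = 6*(-45)/(22 + 6*(-4)) - 25 = 6*(-45)/(22 - 24) - 25 = 6*(-45)/(-2) - 25 = 6*(-½)*(-45) - 25 = 135 - 25 = 110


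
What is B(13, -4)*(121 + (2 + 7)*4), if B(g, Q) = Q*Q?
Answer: 2512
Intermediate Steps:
B(g, Q) = Q²
B(13, -4)*(121 + (2 + 7)*4) = (-4)²*(121 + (2 + 7)*4) = 16*(121 + 9*4) = 16*(121 + 36) = 16*157 = 2512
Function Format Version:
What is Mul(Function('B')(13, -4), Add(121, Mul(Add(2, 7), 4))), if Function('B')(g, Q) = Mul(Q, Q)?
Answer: 2512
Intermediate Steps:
Function('B')(g, Q) = Pow(Q, 2)
Mul(Function('B')(13, -4), Add(121, Mul(Add(2, 7), 4))) = Mul(Pow(-4, 2), Add(121, Mul(Add(2, 7), 4))) = Mul(16, Add(121, Mul(9, 4))) = Mul(16, Add(121, 36)) = Mul(16, 157) = 2512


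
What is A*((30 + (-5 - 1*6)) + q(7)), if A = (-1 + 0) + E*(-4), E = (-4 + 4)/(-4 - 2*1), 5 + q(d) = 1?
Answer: -15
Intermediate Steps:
q(d) = -4 (q(d) = -5 + 1 = -4)
E = 0 (E = 0/(-4 - 2) = 0/(-6) = 0*(-⅙) = 0)
A = -1 (A = (-1 + 0) + 0*(-4) = -1 + 0 = -1)
A*((30 + (-5 - 1*6)) + q(7)) = -((30 + (-5 - 1*6)) - 4) = -((30 + (-5 - 6)) - 4) = -((30 - 11) - 4) = -(19 - 4) = -1*15 = -15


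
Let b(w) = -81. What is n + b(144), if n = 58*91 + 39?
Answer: 5236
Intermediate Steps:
n = 5317 (n = 5278 + 39 = 5317)
n + b(144) = 5317 - 81 = 5236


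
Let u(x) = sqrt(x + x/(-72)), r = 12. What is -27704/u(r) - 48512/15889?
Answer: -48512/15889 - 27704*sqrt(426)/71 ≈ -8056.6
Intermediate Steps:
u(x) = sqrt(142)*sqrt(x)/12 (u(x) = sqrt(x + x*(-1/72)) = sqrt(x - x/72) = sqrt(71*x/72) = sqrt(142)*sqrt(x)/12)
-27704/u(r) - 48512/15889 = -27704*sqrt(426)/71 - 48512/15889 = -48512/15889 - 27704*sqrt(426)/71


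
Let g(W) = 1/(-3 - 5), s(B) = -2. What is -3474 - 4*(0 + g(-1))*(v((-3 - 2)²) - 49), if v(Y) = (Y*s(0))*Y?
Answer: -8247/2 ≈ -4123.5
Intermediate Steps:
g(W) = -⅛ (g(W) = 1/(-8) = -⅛)
v(Y) = -2*Y² (v(Y) = (Y*(-2))*Y = (-2*Y)*Y = -2*Y²)
-3474 - 4*(0 + g(-1))*(v((-3 - 2)²) - 49) = -3474 - 4*(0 - ⅛)*(-2*(-3 - 2)⁴ - 49) = -3474 - 4*(-⅛)*(-2*((-5)²)² - 49) = -3474 - (-1)*(-2*25² - 49)/2 = -3474 - (-1)*(-2*625 - 49)/2 = -3474 - (-1)*(-1250 - 49)/2 = -3474 - (-1)*(-1299)/2 = -3474 - 1*1299/2 = -3474 - 1299/2 = -8247/2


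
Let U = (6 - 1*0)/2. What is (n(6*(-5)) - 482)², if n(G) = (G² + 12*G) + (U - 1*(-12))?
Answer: 5329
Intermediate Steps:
U = 3 (U = (6 + 0)*(½) = 6*(½) = 3)
n(G) = 15 + G² + 12*G (n(G) = (G² + 12*G) + (3 - 1*(-12)) = (G² + 12*G) + (3 + 12) = (G² + 12*G) + 15 = 15 + G² + 12*G)
(n(6*(-5)) - 482)² = ((15 + (6*(-5))² + 12*(6*(-5))) - 482)² = ((15 + (-30)² + 12*(-30)) - 482)² = ((15 + 900 - 360) - 482)² = (555 - 482)² = 73² = 5329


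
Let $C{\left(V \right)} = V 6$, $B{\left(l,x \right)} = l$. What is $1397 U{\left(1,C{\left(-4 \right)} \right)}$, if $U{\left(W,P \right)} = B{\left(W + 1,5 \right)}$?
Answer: $2794$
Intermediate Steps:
$C{\left(V \right)} = 6 V$
$U{\left(W,P \right)} = 1 + W$ ($U{\left(W,P \right)} = W + 1 = 1 + W$)
$1397 U{\left(1,C{\left(-4 \right)} \right)} = 1397 \left(1 + 1\right) = 1397 \cdot 2 = 2794$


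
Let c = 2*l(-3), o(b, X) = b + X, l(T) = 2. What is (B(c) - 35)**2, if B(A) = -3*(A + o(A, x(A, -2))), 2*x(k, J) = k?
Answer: 4225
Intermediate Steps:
x(k, J) = k/2
o(b, X) = X + b
c = 4 (c = 2*2 = 4)
B(A) = -15*A/2 (B(A) = -3*(A + (A/2 + A)) = -3*(A + 3*A/2) = -15*A/2)
(B(c) - 35)**2 = (-15/2*4 - 35)**2 = (-30 - 35)**2 = (-65)**2 = 4225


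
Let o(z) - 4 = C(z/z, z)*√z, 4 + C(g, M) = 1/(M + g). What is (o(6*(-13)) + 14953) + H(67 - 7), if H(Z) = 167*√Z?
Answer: 14957 + 334*√15 - 309*I*√78/77 ≈ 16251.0 - 35.442*I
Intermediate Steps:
C(g, M) = -4 + 1/(M + g)
o(z) = 4 + √z*(-3 - 4*z)/(1 + z) (o(z) = 4 + ((1 - 4*z - 4*z/z)/(z + z/z))*√z = 4 + ((1 - 4*z - 4*1)/(z + 1))*√z = 4 + ((1 - 4*z - 4)/(1 + z))*√z = 4 + ((-3 - 4*z)/(1 + z))*√z = 4 + √z*(-3 - 4*z)/(1 + z))
(o(6*(-13)) + 14953) + H(67 - 7) = ((4 + 4*(6*(-13)) - √(6*(-13))*(3 + 4*(6*(-13))))/(1 + 6*(-13)) + 14953) + 167*√(67 - 7) = ((4 + 4*(-78) - √(-78)*(3 + 4*(-78)))/(1 - 78) + 14953) + 167*√60 = ((4 - 312 - I*√78*(3 - 312))/(-77) + 14953) + 167*(2*√15) = (-(4 - 312 - 1*I*√78*(-309))/77 + 14953) + 334*√15 = (-(4 - 312 + 309*I*√78)/77 + 14953) + 334*√15 = (-(-308 + 309*I*√78)/77 + 14953) + 334*√15 = ((4 - 309*I*√78/77) + 14953) + 334*√15 = (14957 - 309*I*√78/77) + 334*√15 = 14957 + 334*√15 - 309*I*√78/77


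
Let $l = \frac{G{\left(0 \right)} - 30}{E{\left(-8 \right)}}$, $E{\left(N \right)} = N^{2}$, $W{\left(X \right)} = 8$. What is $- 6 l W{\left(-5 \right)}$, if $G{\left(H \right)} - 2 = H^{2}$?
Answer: $21$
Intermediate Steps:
$G{\left(H \right)} = 2 + H^{2}$
$l = - \frac{7}{16}$ ($l = \frac{\left(2 + 0^{2}\right) - 30}{\left(-8\right)^{2}} = \frac{\left(2 + 0\right) - 30}{64} = \left(2 - 30\right) \frac{1}{64} = \left(-28\right) \frac{1}{64} = - \frac{7}{16} \approx -0.4375$)
$- 6 l W{\left(-5 \right)} = \left(-6\right) \left(- \frac{7}{16}\right) 8 = \frac{21}{8} \cdot 8 = 21$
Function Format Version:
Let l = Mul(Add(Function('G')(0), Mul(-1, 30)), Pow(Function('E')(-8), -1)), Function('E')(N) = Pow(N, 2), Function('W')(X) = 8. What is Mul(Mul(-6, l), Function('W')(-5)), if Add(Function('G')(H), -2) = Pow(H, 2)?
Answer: 21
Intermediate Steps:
Function('G')(H) = Add(2, Pow(H, 2))
l = Rational(-7, 16) (l = Mul(Add(Add(2, Pow(0, 2)), Mul(-1, 30)), Pow(Pow(-8, 2), -1)) = Mul(Add(Add(2, 0), -30), Pow(64, -1)) = Mul(Add(2, -30), Rational(1, 64)) = Mul(-28, Rational(1, 64)) = Rational(-7, 16) ≈ -0.43750)
Mul(Mul(-6, l), Function('W')(-5)) = Mul(Mul(-6, Rational(-7, 16)), 8) = Mul(Rational(21, 8), 8) = 21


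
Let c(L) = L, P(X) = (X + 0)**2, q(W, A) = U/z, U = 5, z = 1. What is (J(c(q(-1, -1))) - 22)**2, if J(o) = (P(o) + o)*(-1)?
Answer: 2704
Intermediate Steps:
q(W, A) = 5 (q(W, A) = 5/1 = 5*1 = 5)
P(X) = X**2
J(o) = -o - o**2 (J(o) = (o**2 + o)*(-1) = (o + o**2)*(-1) = -o - o**2)
(J(c(q(-1, -1))) - 22)**2 = (5*(-1 - 1*5) - 22)**2 = (5*(-1 - 5) - 22)**2 = (5*(-6) - 22)**2 = (-30 - 22)**2 = (-52)**2 = 2704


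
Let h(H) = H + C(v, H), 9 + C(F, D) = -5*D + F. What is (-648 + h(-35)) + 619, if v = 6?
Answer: 108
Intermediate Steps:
C(F, D) = -9 + F - 5*D (C(F, D) = -9 + (-5*D + F) = -9 + (F - 5*D) = -9 + F - 5*D)
h(H) = -3 - 4*H (h(H) = H + (-9 + 6 - 5*H) = H + (-3 - 5*H) = -3 - 4*H)
(-648 + h(-35)) + 619 = (-648 + (-3 - 4*(-35))) + 619 = (-648 + (-3 + 140)) + 619 = (-648 + 137) + 619 = -511 + 619 = 108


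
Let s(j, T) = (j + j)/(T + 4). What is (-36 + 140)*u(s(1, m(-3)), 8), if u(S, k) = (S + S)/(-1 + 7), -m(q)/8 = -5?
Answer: 52/33 ≈ 1.5758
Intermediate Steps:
m(q) = 40 (m(q) = -8*(-5) = 40)
s(j, T) = 2*j/(4 + T) (s(j, T) = (2*j)/(4 + T) = 2*j/(4 + T))
u(S, k) = S/3 (u(S, k) = (2*S)/6 = (2*S)*(⅙) = S/3)
(-36 + 140)*u(s(1, m(-3)), 8) = (-36 + 140)*((2*1/(4 + 40))/3) = 104*((2*1/44)/3) = 104*((2*1*(1/44))/3) = 104*((⅓)*(1/22)) = 104*(1/66) = 52/33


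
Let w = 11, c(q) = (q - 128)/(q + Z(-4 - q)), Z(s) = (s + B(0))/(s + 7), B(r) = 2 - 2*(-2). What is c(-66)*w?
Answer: 73623/2243 ≈ 32.823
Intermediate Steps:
B(r) = 6 (B(r) = 2 + 4 = 6)
Z(s) = (6 + s)/(7 + s) (Z(s) = (s + 6)/(s + 7) = (6 + s)/(7 + s))
c(q) = (-128 + q)/(q + (2 - q)/(3 - q)) (c(q) = (q - 128)/(q + (6 + (-4 - q))/(7 + (-4 - q))) = (-128 + q)/(q + (2 - q)/(3 - q)))
c(-66)*w = ((-128 - 66)*(-3 - 66)/(-2 - 66 - 66*(-3 - 66)))*11 = (-194*(-69)/(-2 - 66 - 66*(-69)))*11 = (-194*(-69)/(-2 - 66 + 4554))*11 = (-194*(-69)/4486)*11 = ((1/4486)*(-194)*(-69))*11 = (6693/2243)*11 = 73623/2243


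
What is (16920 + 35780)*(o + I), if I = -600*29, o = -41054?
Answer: -3080525800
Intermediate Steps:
I = -17400
(16920 + 35780)*(o + I) = (16920 + 35780)*(-41054 - 17400) = 52700*(-58454) = -3080525800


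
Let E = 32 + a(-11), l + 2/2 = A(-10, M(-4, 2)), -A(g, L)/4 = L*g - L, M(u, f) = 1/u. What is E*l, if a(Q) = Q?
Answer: -252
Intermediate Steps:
A(g, L) = 4*L - 4*L*g (A(g, L) = -4*(L*g - L) = -4*(-L + L*g) = 4*L - 4*L*g)
l = -12 (l = -1 + 4*(1 - 1*(-10))/(-4) = -1 + 4*(-¼)*(1 + 10) = -1 + 4*(-¼)*11 = -1 - 11 = -12)
E = 21 (E = 32 - 11 = 21)
E*l = 21*(-12) = -252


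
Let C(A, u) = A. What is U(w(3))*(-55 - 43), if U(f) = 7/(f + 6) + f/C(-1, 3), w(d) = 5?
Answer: 4704/11 ≈ 427.64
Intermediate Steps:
U(f) = -f + 7/(6 + f) (U(f) = 7/(f + 6) + f/(-1) = 7/(6 + f) + f*(-1) = 7/(6 + f) - f = -f + 7/(6 + f))
U(w(3))*(-55 - 43) = ((7 - 1*5**2 - 6*5)/(6 + 5))*(-55 - 43) = ((7 - 1*25 - 30)/11)*(-98) = ((7 - 25 - 30)/11)*(-98) = ((1/11)*(-48))*(-98) = -48/11*(-98) = 4704/11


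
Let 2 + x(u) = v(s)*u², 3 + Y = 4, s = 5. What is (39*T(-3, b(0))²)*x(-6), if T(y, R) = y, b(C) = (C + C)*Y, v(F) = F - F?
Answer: -702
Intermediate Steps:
Y = 1 (Y = -3 + 4 = 1)
v(F) = 0
b(C) = 2*C (b(C) = (C + C)*1 = (2*C)*1 = 2*C)
x(u) = -2 (x(u) = -2 + 0*u² = -2 + 0 = -2)
(39*T(-3, b(0))²)*x(-6) = (39*(-3)²)*(-2) = (39*9)*(-2) = 351*(-2) = -702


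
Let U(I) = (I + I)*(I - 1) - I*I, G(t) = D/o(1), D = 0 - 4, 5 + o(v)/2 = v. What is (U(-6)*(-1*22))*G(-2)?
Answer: -528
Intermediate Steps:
o(v) = -10 + 2*v
D = -4
G(t) = ½ (G(t) = -4/(-10 + 2*1) = -4/(-10 + 2) = -4/(-8) = -4*(-⅛) = ½)
U(I) = -I² + 2*I*(-1 + I) (U(I) = (2*I)*(-1 + I) - I² = 2*I*(-1 + I) - I² = -I² + 2*I*(-1 + I))
(U(-6)*(-1*22))*G(-2) = ((-6*(-2 - 6))*(-1*22))*(½) = (-6*(-8)*(-22))*(½) = (48*(-22))*(½) = -1056*½ = -528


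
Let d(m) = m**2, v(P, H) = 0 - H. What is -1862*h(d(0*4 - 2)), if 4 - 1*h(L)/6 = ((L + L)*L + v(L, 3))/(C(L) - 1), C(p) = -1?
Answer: -206682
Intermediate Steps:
v(P, H) = -H
h(L) = 15 + 6*L**2 (h(L) = 24 - 6*((L + L)*L - 1*3)/(-1 - 1) = 24 - 6*((2*L)*L - 3)/(-2) = 24 - 6*(2*L**2 - 3)*(-1)/2 = 24 - 6*(-3 + 2*L**2)*(-1)/2 = 24 - 6*(3/2 - L**2) = 24 + (-9 + 6*L**2) = 15 + 6*L**2)
-1862*h(d(0*4 - 2)) = -1862*(15 + 6*((0*4 - 2)**2)**2) = -1862*(15 + 6*((0 - 2)**2)**2) = -1862*(15 + 6*((-2)**2)**2) = -1862*(15 + 6*4**2) = -1862*(15 + 6*16) = -1862*(15 + 96) = -1862*111 = -206682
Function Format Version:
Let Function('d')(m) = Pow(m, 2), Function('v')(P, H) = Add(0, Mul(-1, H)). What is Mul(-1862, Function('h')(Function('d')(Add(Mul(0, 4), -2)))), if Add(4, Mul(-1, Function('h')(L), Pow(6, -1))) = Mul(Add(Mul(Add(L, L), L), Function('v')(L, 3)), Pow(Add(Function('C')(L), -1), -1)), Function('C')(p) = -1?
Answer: -206682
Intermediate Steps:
Function('v')(P, H) = Mul(-1, H)
Function('h')(L) = Add(15, Mul(6, Pow(L, 2))) (Function('h')(L) = Add(24, Mul(-6, Mul(Add(Mul(Add(L, L), L), Mul(-1, 3)), Pow(Add(-1, -1), -1)))) = Add(24, Mul(-6, Mul(Add(Mul(Mul(2, L), L), -3), Pow(-2, -1)))) = Add(24, Mul(-6, Mul(Add(Mul(2, Pow(L, 2)), -3), Rational(-1, 2)))) = Add(24, Mul(-6, Mul(Add(-3, Mul(2, Pow(L, 2))), Rational(-1, 2)))) = Add(24, Mul(-6, Add(Rational(3, 2), Mul(-1, Pow(L, 2))))) = Add(24, Add(-9, Mul(6, Pow(L, 2)))) = Add(15, Mul(6, Pow(L, 2))))
Mul(-1862, Function('h')(Function('d')(Add(Mul(0, 4), -2)))) = Mul(-1862, Add(15, Mul(6, Pow(Pow(Add(Mul(0, 4), -2), 2), 2)))) = Mul(-1862, Add(15, Mul(6, Pow(Pow(Add(0, -2), 2), 2)))) = Mul(-1862, Add(15, Mul(6, Pow(Pow(-2, 2), 2)))) = Mul(-1862, Add(15, Mul(6, Pow(4, 2)))) = Mul(-1862, Add(15, Mul(6, 16))) = Mul(-1862, Add(15, 96)) = Mul(-1862, 111) = -206682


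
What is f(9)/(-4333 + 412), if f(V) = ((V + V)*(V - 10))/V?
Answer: 2/3921 ≈ 0.00051007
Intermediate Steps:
f(V) = -20 + 2*V (f(V) = ((2*V)*(-10 + V))/V = (2*V*(-10 + V))/V = -20 + 2*V)
f(9)/(-4333 + 412) = (-20 + 2*9)/(-4333 + 412) = (-20 + 18)/(-3921) = -2*(-1/3921) = 2/3921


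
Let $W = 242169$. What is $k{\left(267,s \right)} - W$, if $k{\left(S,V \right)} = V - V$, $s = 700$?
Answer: $-242169$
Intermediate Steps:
$k{\left(S,V \right)} = 0$
$k{\left(267,s \right)} - W = 0 - 242169 = -242169$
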